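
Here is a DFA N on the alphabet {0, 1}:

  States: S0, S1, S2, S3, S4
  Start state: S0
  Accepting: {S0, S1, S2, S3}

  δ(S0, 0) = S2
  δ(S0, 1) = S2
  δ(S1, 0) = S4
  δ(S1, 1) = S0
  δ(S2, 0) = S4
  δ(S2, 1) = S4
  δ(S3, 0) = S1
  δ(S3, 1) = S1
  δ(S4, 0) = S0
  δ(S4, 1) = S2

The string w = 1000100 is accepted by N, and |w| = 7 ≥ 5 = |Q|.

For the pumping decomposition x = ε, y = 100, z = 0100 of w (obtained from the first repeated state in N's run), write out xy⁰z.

0100

xy⁰z = xz = ε·0100 = 0100.
Reading y = 100 takes N from S0 back to S0, so after x the machine is still in S0, and z then leads to the accepting state S2. Hence 0100 ∈ L(N).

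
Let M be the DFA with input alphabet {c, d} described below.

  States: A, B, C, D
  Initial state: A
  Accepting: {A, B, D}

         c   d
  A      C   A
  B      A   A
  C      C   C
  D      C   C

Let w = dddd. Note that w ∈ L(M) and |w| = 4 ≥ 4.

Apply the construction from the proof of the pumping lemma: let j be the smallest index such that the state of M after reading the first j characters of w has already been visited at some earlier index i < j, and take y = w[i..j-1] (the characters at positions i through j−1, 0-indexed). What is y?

d

State sequence: A -d-> A -d-> A -d-> A -d-> A
First repeat at step 1: A was already visited.

So i = 0, j = 1, giving x = w[0:0] = ε, y = w[0:1] = d, z = w[1:4] = ddd.
Check: |xy| = 1 ≤ 4 and |y| = 1 ≥ 1. Reading y takes M from A back to A, so every xyⁱz is accepted.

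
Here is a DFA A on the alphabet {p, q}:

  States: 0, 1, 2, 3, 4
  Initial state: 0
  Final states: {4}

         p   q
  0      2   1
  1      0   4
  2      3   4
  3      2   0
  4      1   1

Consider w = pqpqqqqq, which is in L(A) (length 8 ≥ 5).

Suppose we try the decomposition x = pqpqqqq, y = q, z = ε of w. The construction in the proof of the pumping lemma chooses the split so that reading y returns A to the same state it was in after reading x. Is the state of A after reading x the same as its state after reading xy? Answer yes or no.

no

State sequence: 0 -p-> 2 -q-> 4 -p-> 1 -q-> 4 -q-> 1 -q-> 4 -q-> 1 -q-> 4

After x (step 7): 1. After xy (step 8): 4.
They differ (1 ≠ 4), so y is not a cycle from the state after x; this split is not the one the pumping-lemma construction produces, and pumping y need not keep the string in L(A).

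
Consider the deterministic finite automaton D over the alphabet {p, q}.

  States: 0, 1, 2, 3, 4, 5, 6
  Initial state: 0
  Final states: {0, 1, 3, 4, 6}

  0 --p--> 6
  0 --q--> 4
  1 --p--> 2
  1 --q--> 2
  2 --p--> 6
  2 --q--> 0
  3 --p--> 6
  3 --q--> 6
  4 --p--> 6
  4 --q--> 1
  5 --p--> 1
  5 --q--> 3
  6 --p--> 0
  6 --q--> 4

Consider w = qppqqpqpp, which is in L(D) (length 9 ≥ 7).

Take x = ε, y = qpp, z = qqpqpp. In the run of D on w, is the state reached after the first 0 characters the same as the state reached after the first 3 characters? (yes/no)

yes

State sequence: 0 -q-> 4 -p-> 6 -p-> 0

After x (step 0): 0. After xy (step 3): 0.
They match, so y = qpp drives D around a cycle from 0 back to itself; pumping y any number of times keeps D in 0 before reading z, and xyⁱz ∈ L(D) for every i ≥ 0.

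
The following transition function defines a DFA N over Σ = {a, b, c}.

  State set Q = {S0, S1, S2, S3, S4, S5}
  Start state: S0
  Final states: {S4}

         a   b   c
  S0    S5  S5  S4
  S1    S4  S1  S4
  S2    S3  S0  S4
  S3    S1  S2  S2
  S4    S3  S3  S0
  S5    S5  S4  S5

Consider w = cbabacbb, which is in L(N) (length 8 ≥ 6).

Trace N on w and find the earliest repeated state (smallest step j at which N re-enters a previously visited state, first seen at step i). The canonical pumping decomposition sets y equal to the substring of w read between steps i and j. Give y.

b

State sequence: S0 -c-> S4 -b-> S3 -a-> S1 -b-> S1 -a-> S4 -c-> S0 -b-> S5 -b-> S4
First repeat at step 4: S1 was already visited.

So i = 3, j = 4, giving x = w[0:3] = cba, y = w[3:4] = b, z = w[4:8] = acbb.
Check: |xy| = 4 ≤ 6 and |y| = 1 ≥ 1. Reading y takes N from S1 back to S1, so every xyⁱz is accepted.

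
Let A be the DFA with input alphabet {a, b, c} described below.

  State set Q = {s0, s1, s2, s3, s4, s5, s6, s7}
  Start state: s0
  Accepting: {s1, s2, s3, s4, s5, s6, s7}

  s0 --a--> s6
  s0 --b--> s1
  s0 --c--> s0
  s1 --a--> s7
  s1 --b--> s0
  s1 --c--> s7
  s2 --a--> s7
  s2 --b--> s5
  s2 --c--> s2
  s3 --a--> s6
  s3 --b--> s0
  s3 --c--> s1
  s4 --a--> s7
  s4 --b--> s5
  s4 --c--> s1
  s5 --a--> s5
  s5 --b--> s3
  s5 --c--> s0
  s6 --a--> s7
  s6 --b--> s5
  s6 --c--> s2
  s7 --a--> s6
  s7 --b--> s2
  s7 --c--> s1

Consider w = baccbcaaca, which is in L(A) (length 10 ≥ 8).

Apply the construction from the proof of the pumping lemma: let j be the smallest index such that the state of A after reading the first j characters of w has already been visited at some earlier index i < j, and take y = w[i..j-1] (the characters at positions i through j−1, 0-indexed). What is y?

State sequence: s0 -b-> s1 -a-> s7 -c-> s1 -c-> s7 -b-> s2 -c-> s2 -a-> s7 -a-> s6 -c-> s2 -a-> s7
First repeat at step 3: s1 was already visited.

So i = 1, j = 3, giving x = w[0:1] = b, y = w[1:3] = ac, z = w[3:10] = cbcaaca.
Check: |xy| = 3 ≤ 8 and |y| = 2 ≥ 1. Reading y takes A from s1 back to s1, so every xyⁱz is accepted.
The DFA has 8 states, so the proof of the pumping lemma guarantees a repeated state among the first 8+1 visited; the segment between the two visits is the pumpable y.

ac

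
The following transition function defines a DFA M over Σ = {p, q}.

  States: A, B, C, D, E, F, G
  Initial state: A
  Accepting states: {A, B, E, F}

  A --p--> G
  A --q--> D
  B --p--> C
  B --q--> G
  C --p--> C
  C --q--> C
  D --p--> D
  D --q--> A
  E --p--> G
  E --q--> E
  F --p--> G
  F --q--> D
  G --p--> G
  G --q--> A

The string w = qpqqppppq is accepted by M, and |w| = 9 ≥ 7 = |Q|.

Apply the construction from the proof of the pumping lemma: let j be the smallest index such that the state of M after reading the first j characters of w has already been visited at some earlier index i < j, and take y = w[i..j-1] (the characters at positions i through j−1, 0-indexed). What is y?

p

State sequence: A -q-> D -p-> D -q-> A -q-> D -p-> D -p-> D -p-> D -p-> D -q-> A
First repeat at step 2: D was already visited.

So i = 1, j = 2, giving x = w[0:1] = q, y = w[1:2] = p, z = w[2:9] = qqppppq.
Check: |xy| = 2 ≤ 7 and |y| = 1 ≥ 1. Reading y takes M from D back to D, so every xyⁱz is accepted.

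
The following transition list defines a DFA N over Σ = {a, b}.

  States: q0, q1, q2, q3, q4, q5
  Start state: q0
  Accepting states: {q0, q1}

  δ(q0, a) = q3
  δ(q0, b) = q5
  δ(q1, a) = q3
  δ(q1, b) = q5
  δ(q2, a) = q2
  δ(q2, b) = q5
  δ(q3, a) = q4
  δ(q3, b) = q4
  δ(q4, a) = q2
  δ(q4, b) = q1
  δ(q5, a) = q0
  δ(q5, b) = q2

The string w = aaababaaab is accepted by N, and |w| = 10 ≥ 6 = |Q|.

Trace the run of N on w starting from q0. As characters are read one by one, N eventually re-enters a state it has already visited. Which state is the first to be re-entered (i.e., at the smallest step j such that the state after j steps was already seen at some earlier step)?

q0

State sequence: q0 -a-> q3 -a-> q4 -a-> q2 -b-> q5 -a-> q0 -b-> q5 -a-> q0 -a-> q3 -a-> q4 -b-> q1
First repeat at step 5: q0 was already visited.

The earliest repeat is at step j = 5: N is in q0, which it already visited at step i = 0.
With |Q| = 6, pigeonhole forces a state repeat no later than step 6; the substring read between the first and second visits to that state can be pumped.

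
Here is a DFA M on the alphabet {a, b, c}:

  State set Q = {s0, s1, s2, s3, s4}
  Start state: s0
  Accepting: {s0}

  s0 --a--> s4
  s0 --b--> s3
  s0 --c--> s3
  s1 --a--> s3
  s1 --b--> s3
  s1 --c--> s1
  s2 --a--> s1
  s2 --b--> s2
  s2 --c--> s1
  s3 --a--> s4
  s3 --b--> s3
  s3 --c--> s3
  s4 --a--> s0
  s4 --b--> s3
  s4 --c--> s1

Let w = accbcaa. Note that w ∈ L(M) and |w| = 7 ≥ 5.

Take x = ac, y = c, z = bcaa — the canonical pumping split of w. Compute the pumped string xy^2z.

acccbcaa

xy^2z = ac·c·c·bcaa = acccbcaa.
Reading y = c takes M from s1 back to s1, so after x·y·y the machine is still in s1, and z then leads to the accepting state s0. Hence acccbcaa ∈ L(M).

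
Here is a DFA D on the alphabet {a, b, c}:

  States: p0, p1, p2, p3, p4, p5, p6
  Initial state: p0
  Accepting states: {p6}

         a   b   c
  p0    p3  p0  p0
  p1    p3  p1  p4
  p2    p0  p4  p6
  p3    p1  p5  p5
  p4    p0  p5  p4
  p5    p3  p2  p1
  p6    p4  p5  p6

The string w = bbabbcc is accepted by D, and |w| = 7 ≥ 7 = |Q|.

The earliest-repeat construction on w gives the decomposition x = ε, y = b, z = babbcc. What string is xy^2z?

bbbabbcc

xy^2z = ε·b·b·babbcc = bbbabbcc.
Reading y = b takes D from p0 back to p0, so after x·y·y the machine is still in p0, and z then leads to the accepting state p6. Hence bbbabbcc ∈ L(D).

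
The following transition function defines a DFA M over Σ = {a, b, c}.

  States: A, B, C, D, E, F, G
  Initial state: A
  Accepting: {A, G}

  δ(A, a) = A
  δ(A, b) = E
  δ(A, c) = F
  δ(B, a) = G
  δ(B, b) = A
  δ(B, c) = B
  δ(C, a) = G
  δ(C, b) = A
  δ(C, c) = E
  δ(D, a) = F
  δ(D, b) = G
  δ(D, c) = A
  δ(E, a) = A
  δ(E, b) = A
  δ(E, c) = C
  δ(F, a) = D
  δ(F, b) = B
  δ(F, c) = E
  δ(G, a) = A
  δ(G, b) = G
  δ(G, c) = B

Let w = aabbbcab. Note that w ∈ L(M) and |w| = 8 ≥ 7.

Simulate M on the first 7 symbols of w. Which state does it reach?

G

State sequence: A -a-> A -a-> A -b-> E -b-> A -b-> E -c-> C -a-> G

After reading 7 characters, M is in state G.
(This kind of state-tracing is the core of the pumping-lemma construction: with 7 states, pigeonhole forces a repeat within the first 7 steps.)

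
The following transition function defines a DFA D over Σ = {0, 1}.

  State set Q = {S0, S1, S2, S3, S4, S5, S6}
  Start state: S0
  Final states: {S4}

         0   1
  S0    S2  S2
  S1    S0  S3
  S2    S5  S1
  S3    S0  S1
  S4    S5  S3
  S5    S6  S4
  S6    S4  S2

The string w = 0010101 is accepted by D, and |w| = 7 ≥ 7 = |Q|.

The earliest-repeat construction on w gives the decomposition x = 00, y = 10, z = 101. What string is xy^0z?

xy⁰z = xz = 00·101 = 00101.
Reading y = 10 takes D from S5 back to S5, so after x the machine is still in S5, and z then leads to the accepting state S4. Hence 00101 ∈ L(D).

00101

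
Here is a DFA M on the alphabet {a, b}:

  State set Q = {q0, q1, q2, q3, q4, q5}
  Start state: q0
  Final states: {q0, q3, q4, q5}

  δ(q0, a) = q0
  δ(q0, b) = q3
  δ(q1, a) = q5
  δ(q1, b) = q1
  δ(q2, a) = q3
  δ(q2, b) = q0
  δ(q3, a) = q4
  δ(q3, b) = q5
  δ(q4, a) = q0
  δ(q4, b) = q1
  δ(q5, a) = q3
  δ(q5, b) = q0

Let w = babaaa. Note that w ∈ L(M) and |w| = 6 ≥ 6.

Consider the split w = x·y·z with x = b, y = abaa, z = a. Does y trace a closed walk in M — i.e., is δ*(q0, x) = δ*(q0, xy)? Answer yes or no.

yes

State sequence: q0 -b-> q3 -a-> q4 -b-> q1 -a-> q5 -a-> q3

After x (step 1): q3. After xy (step 5): q3.
They match, so y = abaa drives M around a cycle from q3 back to itself; pumping y any number of times keeps M in q3 before reading z, and xyⁱz ∈ L(M) for every i ≥ 0.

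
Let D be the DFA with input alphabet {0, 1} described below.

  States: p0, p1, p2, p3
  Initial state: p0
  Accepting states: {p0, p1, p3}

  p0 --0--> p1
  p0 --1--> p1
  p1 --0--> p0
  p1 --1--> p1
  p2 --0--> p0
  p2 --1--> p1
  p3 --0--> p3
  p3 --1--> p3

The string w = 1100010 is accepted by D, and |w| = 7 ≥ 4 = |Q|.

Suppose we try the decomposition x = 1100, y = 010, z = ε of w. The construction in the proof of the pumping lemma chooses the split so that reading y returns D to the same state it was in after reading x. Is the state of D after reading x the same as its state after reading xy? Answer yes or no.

no

Run of D on the first 7 characters of w = 1 1 0 0 0 1 0:
  step 0: p0  (start)
  step 1: p1  (read 1: p0→p1)
  step 2: p1  (read 1: p1→p1)
  step 3: p0  (read 0: p1→p0)
  step 4: p1  (read 0: p0→p1)
  step 5: p0  (read 0: p1→p0)
  step 6: p1  (read 1: p0→p1)
  step 7: p0  (read 0: p1→p0)

After x (step 4): p1. After xy (step 7): p0.
They differ (p1 ≠ p0), so y is not a cycle from the state after x; this split is not the one the pumping-lemma construction produces, and pumping y need not keep the string in L(D).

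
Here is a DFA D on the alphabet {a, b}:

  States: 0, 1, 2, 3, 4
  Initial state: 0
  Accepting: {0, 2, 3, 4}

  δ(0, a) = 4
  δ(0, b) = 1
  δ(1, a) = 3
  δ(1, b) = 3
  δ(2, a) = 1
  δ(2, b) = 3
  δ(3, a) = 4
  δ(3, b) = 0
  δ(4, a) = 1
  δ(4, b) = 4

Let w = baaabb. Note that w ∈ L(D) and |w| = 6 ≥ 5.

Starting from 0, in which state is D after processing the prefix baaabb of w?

State sequence: 0 -b-> 1 -a-> 3 -a-> 4 -a-> 1 -b-> 3 -b-> 0

After reading 6 characters, D is in state 0.

0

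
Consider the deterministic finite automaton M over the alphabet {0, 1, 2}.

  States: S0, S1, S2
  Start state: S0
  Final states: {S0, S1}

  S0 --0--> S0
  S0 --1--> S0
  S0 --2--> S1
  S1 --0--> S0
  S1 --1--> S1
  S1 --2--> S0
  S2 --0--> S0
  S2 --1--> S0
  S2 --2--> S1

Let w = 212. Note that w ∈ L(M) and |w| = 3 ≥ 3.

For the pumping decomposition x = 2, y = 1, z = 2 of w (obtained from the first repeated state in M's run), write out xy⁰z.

22

xy⁰z = xz = 2·2 = 22.
Reading y = 1 takes M from S1 back to S1, so after x the machine is still in S1, and z then leads to the accepting state S0. Hence 22 ∈ L(M).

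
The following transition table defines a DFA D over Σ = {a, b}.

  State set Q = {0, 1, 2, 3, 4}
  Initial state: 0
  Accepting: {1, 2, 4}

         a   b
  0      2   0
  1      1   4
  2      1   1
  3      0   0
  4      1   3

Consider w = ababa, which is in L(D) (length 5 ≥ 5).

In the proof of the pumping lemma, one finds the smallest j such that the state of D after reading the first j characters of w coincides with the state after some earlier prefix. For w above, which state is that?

State sequence: 0 -a-> 2 -b-> 1 -a-> 1 -b-> 4 -a-> 1
First repeat at step 3: 1 was already visited.

The earliest repeat is at step j = 3: D is in 1, which it already visited at step i = 2.
With |Q| = 5, pigeonhole forces a state repeat no later than step 5; the substring read between the first and second visits to that state can be pumped.

1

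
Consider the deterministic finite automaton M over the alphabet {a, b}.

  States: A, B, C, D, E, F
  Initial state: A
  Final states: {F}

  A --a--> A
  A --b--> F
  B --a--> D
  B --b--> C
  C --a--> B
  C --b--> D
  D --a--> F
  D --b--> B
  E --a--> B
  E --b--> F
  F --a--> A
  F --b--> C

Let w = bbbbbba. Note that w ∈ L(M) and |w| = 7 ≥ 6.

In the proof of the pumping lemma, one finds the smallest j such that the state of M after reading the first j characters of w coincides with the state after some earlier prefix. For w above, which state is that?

State sequence: A -b-> F -b-> C -b-> D -b-> B -b-> C -b-> D -a-> F
First repeat at step 5: C was already visited.

The earliest repeat is at step j = 5: M is in C, which it already visited at step i = 2.
With |Q| = 6, pigeonhole forces a state repeat no later than step 6; the substring read between the first and second visits to that state can be pumped.

C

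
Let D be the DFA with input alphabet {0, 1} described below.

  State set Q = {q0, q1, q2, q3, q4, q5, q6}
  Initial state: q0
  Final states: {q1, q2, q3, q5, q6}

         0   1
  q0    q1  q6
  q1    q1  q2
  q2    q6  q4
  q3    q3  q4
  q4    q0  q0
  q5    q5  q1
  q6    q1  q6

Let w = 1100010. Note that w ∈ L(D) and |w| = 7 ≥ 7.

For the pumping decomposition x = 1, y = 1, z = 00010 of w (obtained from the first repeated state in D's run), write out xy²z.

11100010

xy^2z = 1·1·1·00010 = 11100010.
Reading y = 1 takes D from q6 back to q6, so after x·y·y the machine is still in q6, and z then leads to the accepting state q6. Hence 11100010 ∈ L(D).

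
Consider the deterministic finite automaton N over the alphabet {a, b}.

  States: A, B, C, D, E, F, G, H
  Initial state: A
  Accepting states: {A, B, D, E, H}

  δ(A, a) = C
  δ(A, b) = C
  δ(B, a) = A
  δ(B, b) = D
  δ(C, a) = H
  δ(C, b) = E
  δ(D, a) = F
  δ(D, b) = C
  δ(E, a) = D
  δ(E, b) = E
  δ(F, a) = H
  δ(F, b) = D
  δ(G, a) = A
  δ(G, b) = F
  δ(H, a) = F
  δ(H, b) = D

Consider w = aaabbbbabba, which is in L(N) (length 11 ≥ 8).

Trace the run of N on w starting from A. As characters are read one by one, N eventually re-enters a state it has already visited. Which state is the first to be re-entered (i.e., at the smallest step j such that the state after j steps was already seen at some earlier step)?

State sequence: A -a-> C -a-> H -a-> F -b-> D -b-> C -b-> E -b-> E -a-> D -b-> C -b-> E -a-> D
First repeat at step 5: C was already visited.

The earliest repeat is at step j = 5: N is in C, which it already visited at step i = 1.

C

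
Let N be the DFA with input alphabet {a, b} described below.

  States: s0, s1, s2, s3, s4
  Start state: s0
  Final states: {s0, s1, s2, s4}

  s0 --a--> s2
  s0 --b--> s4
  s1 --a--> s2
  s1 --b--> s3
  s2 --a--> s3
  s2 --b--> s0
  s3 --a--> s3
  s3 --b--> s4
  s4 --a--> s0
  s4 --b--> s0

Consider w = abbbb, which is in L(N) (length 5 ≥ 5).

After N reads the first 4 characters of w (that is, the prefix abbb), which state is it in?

s0

Run of N on the first 4 characters of w = a b b b:
  step 0: s0  (start)
  step 1: s2  (read a: s0→s2)
  step 2: s0  (read b: s2→s0)
  step 3: s4  (read b: s0→s4)
  step 4: s0  (read b: s4→s0)

After reading 4 characters, N is in state s0.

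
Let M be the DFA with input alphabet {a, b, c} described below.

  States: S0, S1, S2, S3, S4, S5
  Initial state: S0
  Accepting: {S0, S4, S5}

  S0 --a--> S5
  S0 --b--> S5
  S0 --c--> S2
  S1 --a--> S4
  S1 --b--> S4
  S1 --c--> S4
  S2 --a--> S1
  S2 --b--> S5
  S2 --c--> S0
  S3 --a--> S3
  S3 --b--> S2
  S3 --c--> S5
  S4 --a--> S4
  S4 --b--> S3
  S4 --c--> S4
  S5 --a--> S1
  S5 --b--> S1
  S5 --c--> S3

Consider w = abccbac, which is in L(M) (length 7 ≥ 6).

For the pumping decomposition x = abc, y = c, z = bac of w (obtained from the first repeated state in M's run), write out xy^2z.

abcccbac

xy^2z = abc·c·c·bac = abcccbac.
Reading y = c takes M from S4 back to S4, so after x·y·y the machine is still in S4, and z then leads to the accepting state S5. Hence abcccbac ∈ L(M).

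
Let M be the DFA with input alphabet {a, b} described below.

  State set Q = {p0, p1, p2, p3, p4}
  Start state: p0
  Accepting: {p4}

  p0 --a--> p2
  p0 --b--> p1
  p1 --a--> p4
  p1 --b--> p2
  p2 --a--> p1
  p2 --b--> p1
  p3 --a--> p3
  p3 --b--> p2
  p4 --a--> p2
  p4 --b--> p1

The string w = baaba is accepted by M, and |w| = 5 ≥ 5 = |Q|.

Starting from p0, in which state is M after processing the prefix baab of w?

State sequence: p0 -b-> p1 -a-> p4 -a-> p2 -b-> p1

After reading 4 characters, M is in state p1.

p1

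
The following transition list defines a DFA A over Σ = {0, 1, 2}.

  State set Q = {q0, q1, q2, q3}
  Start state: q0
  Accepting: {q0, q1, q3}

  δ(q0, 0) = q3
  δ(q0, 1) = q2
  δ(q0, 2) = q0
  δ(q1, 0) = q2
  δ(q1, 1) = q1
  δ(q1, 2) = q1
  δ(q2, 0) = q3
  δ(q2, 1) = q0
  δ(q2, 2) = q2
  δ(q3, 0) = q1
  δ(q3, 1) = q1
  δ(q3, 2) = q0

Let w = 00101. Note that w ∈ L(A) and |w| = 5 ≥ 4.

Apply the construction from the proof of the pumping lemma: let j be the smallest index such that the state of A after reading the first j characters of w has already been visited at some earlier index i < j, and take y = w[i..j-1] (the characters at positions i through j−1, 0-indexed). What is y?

State sequence: q0 -0-> q3 -0-> q1 -1-> q1 -0-> q2 -1-> q0
First repeat at step 3: q1 was already visited.

So i = 2, j = 3, giving x = w[0:2] = 00, y = w[2:3] = 1, z = w[3:5] = 01.
Check: |xy| = 3 ≤ 4 and |y| = 1 ≥ 1. Reading y takes A from q1 back to q1, so every xyⁱz is accepted.
Since A has 4 states, any run of length ≥ 4 visits 4+1 states, so by pigeonhole some state repeats within the first 4 steps — that repeat gives the pumpable loop.

1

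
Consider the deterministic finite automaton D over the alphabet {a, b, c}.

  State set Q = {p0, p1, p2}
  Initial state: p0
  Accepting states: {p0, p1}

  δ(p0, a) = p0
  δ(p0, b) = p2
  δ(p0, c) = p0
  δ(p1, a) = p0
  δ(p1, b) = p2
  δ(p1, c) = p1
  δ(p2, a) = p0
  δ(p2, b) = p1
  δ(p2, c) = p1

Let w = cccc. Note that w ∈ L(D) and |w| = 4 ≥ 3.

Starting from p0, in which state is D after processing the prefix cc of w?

p0

State sequence: p0 -c-> p0 -c-> p0

After reading 2 characters, D is in state p0.
(This kind of state-tracing is the core of the pumping-lemma construction: with 3 states, pigeonhole forces a repeat within the first 3 steps.)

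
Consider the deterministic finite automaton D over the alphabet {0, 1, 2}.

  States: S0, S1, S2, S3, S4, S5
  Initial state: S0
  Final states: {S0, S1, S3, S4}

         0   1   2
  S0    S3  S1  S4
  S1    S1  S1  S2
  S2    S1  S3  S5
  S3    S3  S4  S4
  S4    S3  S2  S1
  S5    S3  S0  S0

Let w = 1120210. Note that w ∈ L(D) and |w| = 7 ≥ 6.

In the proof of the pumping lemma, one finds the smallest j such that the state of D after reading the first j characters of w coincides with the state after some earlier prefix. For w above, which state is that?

S1

State sequence: S0 -1-> S1 -1-> S1 -2-> S2 -0-> S1 -2-> S2 -1-> S3 -0-> S3
First repeat at step 2: S1 was already visited.

The earliest repeat is at step j = 2: D is in S1, which it already visited at step i = 1.
With |Q| = 6, pigeonhole forces a state repeat no later than step 6; the substring read between the first and second visits to that state can be pumped.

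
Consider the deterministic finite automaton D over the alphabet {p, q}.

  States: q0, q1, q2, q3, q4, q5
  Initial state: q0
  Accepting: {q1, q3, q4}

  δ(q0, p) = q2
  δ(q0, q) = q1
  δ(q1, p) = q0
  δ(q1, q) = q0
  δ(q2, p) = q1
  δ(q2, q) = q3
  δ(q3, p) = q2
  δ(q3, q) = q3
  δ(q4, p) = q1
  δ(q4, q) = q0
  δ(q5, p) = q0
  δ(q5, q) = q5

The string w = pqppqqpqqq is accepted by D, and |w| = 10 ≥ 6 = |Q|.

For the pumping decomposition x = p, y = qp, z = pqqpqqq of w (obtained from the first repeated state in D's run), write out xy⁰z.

ppqqpqqq

xy⁰z = xz = p·pqqpqqq = ppqqpqqq.
Reading y = qp takes D from q2 back to q2, so after x the machine is still in q2, and z then leads to the accepting state q1. Hence ppqqpqqq ∈ L(D).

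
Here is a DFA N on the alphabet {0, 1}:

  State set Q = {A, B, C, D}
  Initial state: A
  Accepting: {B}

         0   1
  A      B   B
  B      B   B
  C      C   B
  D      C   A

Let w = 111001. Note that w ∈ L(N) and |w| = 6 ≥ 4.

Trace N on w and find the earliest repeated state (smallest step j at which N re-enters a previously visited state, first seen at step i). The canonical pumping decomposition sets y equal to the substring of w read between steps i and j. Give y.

1

Run of N on w = 1 1 1 0 0 1:
  step 0: A  (start)
  step 1: B  (read 1: A→B)
  step 2: B  (read 1: B→B)   ← first repeat (B seen earlier)
  step 3: B  (read 1: B→B)
  step 4: B  (read 0: B→B)
  step 5: B  (read 0: B→B)
  step 6: B  (read 1: B→B)

So i = 1, j = 2, giving x = w[0:1] = 1, y = w[1:2] = 1, z = w[2:6] = 1001.
Check: |xy| = 2 ≤ 4 and |y| = 1 ≥ 1. Reading y takes N from B back to B, so every xyⁱz is accepted.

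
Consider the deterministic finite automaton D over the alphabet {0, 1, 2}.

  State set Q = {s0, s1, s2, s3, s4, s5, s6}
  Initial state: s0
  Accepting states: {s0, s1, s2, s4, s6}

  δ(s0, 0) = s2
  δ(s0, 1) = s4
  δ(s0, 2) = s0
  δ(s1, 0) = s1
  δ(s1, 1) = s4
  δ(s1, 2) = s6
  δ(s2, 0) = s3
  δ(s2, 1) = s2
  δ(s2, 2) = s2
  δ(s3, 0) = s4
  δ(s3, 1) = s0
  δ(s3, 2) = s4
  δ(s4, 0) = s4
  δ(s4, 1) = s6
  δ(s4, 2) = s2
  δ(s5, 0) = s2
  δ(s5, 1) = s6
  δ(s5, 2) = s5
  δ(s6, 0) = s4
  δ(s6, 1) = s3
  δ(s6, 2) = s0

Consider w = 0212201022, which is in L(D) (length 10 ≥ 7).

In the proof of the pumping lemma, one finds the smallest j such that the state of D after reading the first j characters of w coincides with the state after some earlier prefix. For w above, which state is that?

State sequence: s0 -0-> s2 -2-> s2 -1-> s2 -2-> s2 -2-> s2 -0-> s3 -1-> s0 -0-> s2 -2-> s2 -2-> s2
First repeat at step 2: s2 was already visited.

The earliest repeat is at step j = 2: D is in s2, which it already visited at step i = 1.
Pumping length from the standard proof: p = 7 (the number of states). The repeated state found above gives |xy| = j ≤ 7 and |y| = j − i ≥ 1.

s2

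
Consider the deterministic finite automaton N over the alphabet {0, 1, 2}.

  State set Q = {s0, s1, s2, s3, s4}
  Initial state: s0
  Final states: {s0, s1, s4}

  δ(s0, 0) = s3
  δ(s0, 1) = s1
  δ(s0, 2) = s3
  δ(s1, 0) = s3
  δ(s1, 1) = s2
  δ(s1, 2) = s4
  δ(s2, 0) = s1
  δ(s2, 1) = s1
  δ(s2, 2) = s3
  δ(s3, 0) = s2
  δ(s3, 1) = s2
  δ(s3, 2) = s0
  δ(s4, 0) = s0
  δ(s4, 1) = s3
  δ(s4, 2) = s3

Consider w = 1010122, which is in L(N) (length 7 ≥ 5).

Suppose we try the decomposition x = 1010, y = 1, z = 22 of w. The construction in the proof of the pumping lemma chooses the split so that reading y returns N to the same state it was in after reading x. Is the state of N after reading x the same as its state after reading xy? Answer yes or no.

no

Run of N on the first 5 characters of w = 1 0 1 0 1:
  step 0: s0  (start)
  step 1: s1  (read 1: s0→s1)
  step 2: s3  (read 0: s1→s3)
  step 3: s2  (read 1: s3→s2)
  step 4: s1  (read 0: s2→s1)
  step 5: s2  (read 1: s1→s2)

After x (step 4): s1. After xy (step 5): s2.
They differ (s1 ≠ s2), so y is not a cycle from the state after x; this split is not the one the pumping-lemma construction produces, and pumping y need not keep the string in L(N).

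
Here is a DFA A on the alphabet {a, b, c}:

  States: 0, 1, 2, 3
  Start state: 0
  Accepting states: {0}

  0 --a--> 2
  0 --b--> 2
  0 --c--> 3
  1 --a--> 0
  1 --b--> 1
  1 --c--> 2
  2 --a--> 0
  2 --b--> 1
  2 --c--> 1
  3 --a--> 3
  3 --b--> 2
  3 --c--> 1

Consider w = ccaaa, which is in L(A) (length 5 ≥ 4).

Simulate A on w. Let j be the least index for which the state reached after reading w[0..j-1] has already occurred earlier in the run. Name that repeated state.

Run of A on w = c c a a a:
  step 0: 0  (start)
  step 1: 3  (read c: 0→3)
  step 2: 1  (read c: 3→1)
  step 3: 0  (read a: 1→0)   ← first repeat (0 seen earlier)
  step 4: 2  (read a: 0→2)
  step 5: 0  (read a: 2→0)

The earliest repeat is at step j = 3: A is in 0, which it already visited at step i = 0.

0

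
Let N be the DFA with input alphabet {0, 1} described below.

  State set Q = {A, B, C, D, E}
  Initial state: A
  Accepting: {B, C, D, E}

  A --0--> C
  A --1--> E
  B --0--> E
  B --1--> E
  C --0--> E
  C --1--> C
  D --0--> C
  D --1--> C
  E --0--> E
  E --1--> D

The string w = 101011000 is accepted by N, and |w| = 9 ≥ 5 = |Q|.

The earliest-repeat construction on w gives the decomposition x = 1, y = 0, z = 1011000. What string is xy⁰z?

xy⁰z = xz = 1·1011000 = 11011000.
Reading y = 0 takes N from E back to E, so after x the machine is still in E, and z then leads to the accepting state E. Hence 11011000 ∈ L(N).

11011000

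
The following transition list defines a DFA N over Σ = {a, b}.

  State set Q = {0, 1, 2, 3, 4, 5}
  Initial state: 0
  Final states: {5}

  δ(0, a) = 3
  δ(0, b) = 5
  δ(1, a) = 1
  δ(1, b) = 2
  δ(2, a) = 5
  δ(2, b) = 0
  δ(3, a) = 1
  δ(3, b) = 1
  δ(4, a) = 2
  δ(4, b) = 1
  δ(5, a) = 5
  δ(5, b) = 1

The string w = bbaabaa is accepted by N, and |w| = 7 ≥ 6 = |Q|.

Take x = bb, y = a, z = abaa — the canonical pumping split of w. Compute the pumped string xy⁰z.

bbabaa

xy⁰z = xz = bb·abaa = bbabaa.
Reading y = a takes N from 1 back to 1, so after x the machine is still in 1, and z then leads to the accepting state 5. Hence bbabaa ∈ L(N).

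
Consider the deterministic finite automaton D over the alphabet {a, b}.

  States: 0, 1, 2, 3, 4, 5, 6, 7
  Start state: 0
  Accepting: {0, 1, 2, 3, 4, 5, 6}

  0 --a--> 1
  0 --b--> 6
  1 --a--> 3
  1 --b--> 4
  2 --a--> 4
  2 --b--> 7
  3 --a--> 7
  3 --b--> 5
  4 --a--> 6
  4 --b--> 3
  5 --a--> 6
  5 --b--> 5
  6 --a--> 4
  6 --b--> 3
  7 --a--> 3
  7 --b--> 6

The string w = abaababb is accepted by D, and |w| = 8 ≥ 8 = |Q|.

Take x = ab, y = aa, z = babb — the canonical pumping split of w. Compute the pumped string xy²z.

xy^2z = ab·aa·aa·babb = abaaaababb.
Reading y = aa takes D from 4 back to 4, so after x·y·y the machine is still in 4, and z then leads to the accepting state 3. Hence abaaaababb ∈ L(D).

abaaaababb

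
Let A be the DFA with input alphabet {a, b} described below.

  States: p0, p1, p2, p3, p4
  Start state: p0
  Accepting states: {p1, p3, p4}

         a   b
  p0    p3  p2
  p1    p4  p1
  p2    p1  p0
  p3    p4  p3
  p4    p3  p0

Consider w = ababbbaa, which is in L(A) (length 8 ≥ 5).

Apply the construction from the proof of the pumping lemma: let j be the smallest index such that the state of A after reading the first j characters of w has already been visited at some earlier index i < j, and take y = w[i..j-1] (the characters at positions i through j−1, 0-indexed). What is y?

b

State sequence: p0 -a-> p3 -b-> p3 -a-> p4 -b-> p0 -b-> p2 -b-> p0 -a-> p3 -a-> p4
First repeat at step 2: p3 was already visited.

So i = 1, j = 2, giving x = w[0:1] = a, y = w[1:2] = b, z = w[2:8] = abbbaa.
Check: |xy| = 2 ≤ 5 and |y| = 1 ≥ 1. Reading y takes A from p3 back to p3, so every xyⁱz is accepted.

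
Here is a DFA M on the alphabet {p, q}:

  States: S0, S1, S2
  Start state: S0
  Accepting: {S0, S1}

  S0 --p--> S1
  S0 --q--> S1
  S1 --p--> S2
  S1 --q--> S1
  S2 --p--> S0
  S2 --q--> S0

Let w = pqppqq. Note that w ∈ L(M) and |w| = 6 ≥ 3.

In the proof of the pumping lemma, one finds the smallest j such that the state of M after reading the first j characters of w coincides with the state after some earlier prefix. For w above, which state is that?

S1

Run of M on w = p q p p q q:
  step 0: S0  (start)
  step 1: S1  (read p: S0→S1)
  step 2: S1  (read q: S1→S1)   ← first repeat (S1 seen earlier)
  step 3: S2  (read p: S1→S2)
  step 4: S0  (read p: S2→S0)
  step 5: S1  (read q: S0→S1)
  step 6: S1  (read q: S1→S1)

The earliest repeat is at step j = 2: M is in S1, which it already visited at step i = 1.
The DFA has 3 states, so the proof of the pumping lemma guarantees a repeated state among the first 3+1 visited; the segment between the two visits is the pumpable y.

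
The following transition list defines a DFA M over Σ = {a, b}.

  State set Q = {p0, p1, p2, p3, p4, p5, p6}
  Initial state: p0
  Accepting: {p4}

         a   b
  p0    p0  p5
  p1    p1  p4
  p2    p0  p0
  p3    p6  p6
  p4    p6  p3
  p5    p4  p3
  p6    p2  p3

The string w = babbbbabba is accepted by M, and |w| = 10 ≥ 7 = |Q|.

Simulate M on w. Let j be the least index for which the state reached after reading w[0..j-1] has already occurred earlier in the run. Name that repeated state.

p3

State sequence: p0 -b-> p5 -a-> p4 -b-> p3 -b-> p6 -b-> p3 -b-> p6 -a-> p2 -b-> p0 -b-> p5 -a-> p4
First repeat at step 5: p3 was already visited.

The earliest repeat is at step j = 5: M is in p3, which it already visited at step i = 3.
Pumping length from the standard proof: p = 7 (the number of states). The repeated state found above gives |xy| = j ≤ 7 and |y| = j − i ≥ 1.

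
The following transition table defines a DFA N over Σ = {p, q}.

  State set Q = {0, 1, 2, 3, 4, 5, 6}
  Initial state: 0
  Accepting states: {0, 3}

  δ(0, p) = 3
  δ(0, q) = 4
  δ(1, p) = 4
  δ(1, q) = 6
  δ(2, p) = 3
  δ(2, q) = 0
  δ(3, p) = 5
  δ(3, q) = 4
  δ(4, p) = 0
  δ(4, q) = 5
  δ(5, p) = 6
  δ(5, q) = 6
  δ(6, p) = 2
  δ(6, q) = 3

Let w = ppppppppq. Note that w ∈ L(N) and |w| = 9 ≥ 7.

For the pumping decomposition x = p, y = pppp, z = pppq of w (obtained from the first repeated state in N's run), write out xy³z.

xy^3z = p·pppp·pppp·pppp·pppq = ppppppppppppppppq.
Reading y = pppp takes N from 3 back to 3, so after x·y·y·y the machine is still in 3, and z then leads to the accepting state 0. Hence ppppppppppppppppq ∈ L(N).

ppppppppppppppppq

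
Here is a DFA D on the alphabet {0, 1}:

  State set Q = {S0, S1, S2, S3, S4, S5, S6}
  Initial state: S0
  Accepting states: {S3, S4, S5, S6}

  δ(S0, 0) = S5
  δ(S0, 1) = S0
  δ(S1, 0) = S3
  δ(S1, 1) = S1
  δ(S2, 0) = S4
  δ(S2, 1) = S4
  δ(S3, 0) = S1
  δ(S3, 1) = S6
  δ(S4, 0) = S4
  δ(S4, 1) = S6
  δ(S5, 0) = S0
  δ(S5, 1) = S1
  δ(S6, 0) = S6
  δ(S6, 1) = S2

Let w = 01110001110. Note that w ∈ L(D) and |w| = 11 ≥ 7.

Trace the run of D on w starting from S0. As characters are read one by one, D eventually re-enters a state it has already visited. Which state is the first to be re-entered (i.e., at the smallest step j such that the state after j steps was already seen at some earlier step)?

State sequence: S0 -0-> S5 -1-> S1 -1-> S1 -1-> S1 -0-> S3 -0-> S1 -0-> S3 -1-> S6 -1-> S2 -1-> S4 -0-> S4
First repeat at step 3: S1 was already visited.

The earliest repeat is at step j = 3: D is in S1, which it already visited at step i = 2.
Since D has 7 states, any run of length ≥ 7 visits 7+1 states, so by pigeonhole some state repeats within the first 7 steps — that repeat gives the pumpable loop.

S1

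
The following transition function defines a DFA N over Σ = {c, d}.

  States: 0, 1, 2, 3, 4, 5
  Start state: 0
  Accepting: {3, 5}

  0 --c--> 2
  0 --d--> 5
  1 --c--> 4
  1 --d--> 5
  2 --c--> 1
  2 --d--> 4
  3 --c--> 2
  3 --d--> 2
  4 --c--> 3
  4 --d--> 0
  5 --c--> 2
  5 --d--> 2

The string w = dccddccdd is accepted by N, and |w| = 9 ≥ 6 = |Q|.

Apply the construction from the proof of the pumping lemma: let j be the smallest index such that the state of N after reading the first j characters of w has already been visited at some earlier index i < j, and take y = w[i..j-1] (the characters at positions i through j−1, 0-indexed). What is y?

ccd

State sequence: 0 -d-> 5 -c-> 2 -c-> 1 -d-> 5 -d-> 2 -c-> 1 -c-> 4 -d-> 0 -d-> 5
First repeat at step 4: 5 was already visited.

So i = 1, j = 4, giving x = w[0:1] = d, y = w[1:4] = ccd, z = w[4:9] = dccdd.
Check: |xy| = 4 ≤ 6 and |y| = 3 ≥ 1. Reading y takes N from 5 back to 5, so every xyⁱz is accepted.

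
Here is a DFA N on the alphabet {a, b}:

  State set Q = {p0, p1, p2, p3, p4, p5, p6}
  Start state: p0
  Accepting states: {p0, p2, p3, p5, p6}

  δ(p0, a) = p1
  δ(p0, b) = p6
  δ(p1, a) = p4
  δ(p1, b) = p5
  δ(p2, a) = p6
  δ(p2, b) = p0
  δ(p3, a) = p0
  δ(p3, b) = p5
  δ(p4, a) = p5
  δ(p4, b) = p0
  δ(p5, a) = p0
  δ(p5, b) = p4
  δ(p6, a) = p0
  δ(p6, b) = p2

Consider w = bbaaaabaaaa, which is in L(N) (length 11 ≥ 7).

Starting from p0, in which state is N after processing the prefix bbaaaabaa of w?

Run of N on the first 9 characters of w = b b a a a a b a a:
  step 0: p0  (start)
  step 1: p6  (read b: p0→p6)
  step 2: p2  (read b: p6→p2)
  step 3: p6  (read a: p2→p6)
  step 4: p0  (read a: p6→p0)
  step 5: p1  (read a: p0→p1)
  step 6: p4  (read a: p1→p4)
  step 7: p0  (read b: p4→p0)
  step 8: p1  (read a: p0→p1)
  step 9: p4  (read a: p1→p4)

After reading 9 characters, N is in state p4.
(This kind of state-tracing is the core of the pumping-lemma construction: with 7 states, pigeonhole forces a repeat within the first 7 steps.)

p4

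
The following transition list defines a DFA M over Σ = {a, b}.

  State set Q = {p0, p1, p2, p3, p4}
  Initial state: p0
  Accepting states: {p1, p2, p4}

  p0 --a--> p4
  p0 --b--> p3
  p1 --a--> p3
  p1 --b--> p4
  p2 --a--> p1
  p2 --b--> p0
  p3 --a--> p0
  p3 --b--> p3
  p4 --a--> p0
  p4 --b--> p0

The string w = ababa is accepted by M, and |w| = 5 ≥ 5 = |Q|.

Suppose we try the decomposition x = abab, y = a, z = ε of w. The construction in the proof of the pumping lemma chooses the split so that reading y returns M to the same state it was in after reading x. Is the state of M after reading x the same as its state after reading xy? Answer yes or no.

Run of M on the first 5 characters of w = a b a b a:
  step 0: p0  (start)
  step 1: p4  (read a: p0→p4)
  step 2: p0  (read b: p4→p0)
  step 3: p4  (read a: p0→p4)
  step 4: p0  (read b: p4→p0)
  step 5: p4  (read a: p0→p4)

After x (step 4): p0. After xy (step 5): p4.
They differ (p0 ≠ p4), so y is not a cycle from the state after x; this split is not the one the pumping-lemma construction produces, and pumping y need not keep the string in L(M).

no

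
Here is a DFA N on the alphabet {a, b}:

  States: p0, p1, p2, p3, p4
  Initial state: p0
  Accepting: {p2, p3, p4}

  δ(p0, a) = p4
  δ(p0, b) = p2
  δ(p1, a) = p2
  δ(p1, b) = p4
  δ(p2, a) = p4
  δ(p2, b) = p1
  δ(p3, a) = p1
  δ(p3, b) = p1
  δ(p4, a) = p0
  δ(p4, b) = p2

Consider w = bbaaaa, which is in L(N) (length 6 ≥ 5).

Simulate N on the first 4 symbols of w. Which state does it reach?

State sequence: p0 -b-> p2 -b-> p1 -a-> p2 -a-> p4

After reading 4 characters, N is in state p4.

p4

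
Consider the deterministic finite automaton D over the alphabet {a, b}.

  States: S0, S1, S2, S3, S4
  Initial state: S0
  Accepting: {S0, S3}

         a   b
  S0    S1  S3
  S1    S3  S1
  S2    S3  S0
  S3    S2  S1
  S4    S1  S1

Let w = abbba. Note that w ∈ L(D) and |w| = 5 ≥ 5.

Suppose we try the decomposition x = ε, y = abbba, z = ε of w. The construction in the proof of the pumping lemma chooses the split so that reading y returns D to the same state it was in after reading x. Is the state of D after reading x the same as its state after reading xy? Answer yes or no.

Run of D on the first 5 characters of w = a b b b a:
  step 0: S0  (start)
  step 1: S1  (read a: S0→S1)
  step 2: S1  (read b: S1→S1)
  step 3: S1  (read b: S1→S1)
  step 4: S1  (read b: S1→S1)
  step 5: S3  (read a: S1→S3)

After x (step 0): S0. After xy (step 5): S3.
They differ (S0 ≠ S3), so y is not a cycle from the state after x; this split is not the one the pumping-lemma construction produces, and pumping y need not keep the string in L(D).

no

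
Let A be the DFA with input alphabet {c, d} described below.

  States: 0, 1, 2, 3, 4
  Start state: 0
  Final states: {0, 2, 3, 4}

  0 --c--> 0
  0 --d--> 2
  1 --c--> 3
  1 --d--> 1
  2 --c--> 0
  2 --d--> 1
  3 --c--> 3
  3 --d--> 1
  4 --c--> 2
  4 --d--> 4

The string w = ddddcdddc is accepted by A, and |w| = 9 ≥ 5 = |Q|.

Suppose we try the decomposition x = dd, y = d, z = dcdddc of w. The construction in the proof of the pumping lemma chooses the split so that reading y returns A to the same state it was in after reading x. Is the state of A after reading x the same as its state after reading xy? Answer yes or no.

yes

Run of A on the first 3 characters of w = d d d:
  step 0: 0  (start)
  step 1: 2  (read d: 0→2)
  step 2: 1  (read d: 2→1)
  step 3: 1  (read d: 1→1)

After x (step 2): 1. After xy (step 3): 1.
They match, so y = d drives A around a cycle from 1 back to itself; pumping y any number of times keeps A in 1 before reading z, and xyⁱz ∈ L(A) for every i ≥ 0.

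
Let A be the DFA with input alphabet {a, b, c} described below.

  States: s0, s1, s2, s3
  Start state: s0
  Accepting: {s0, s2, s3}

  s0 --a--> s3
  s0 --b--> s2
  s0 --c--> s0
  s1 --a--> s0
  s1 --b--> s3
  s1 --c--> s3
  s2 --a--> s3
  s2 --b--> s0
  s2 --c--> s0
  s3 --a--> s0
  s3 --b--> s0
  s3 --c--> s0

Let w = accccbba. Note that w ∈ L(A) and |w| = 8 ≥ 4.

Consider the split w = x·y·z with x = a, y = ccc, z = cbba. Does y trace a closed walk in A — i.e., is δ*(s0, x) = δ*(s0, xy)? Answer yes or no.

no

Run of A on the first 4 characters of w = a c c c:
  step 0: s0  (start)
  step 1: s3  (read a: s0→s3)
  step 2: s0  (read c: s3→s0)
  step 3: s0  (read c: s0→s0)
  step 4: s0  (read c: s0→s0)

After x (step 1): s3. After xy (step 4): s0.
They differ (s3 ≠ s0), so y is not a cycle from the state after x; this split is not the one the pumping-lemma construction produces, and pumping y need not keep the string in L(A).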